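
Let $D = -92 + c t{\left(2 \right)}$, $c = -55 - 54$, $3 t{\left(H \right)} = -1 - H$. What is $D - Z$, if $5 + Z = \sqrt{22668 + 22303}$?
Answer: $22 - \sqrt{44971} \approx -190.06$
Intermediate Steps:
$t{\left(H \right)} = - \frac{1}{3} - \frac{H}{3}$ ($t{\left(H \right)} = \frac{-1 - H}{3} = - \frac{1}{3} - \frac{H}{3}$)
$c = -109$ ($c = -55 - 54 = -109$)
$Z = -5 + \sqrt{44971}$ ($Z = -5 + \sqrt{22668 + 22303} = -5 + \sqrt{44971} \approx 207.06$)
$D = 17$ ($D = -92 - 109 \left(- \frac{1}{3} - \frac{2}{3}\right) = -92 - -109 = -92 + 109 = 17$)
$D - Z = 17 - \left(-5 + \sqrt{44971}\right) = 17 + \left(5 - \sqrt{44971}\right) = 22 - \sqrt{44971}$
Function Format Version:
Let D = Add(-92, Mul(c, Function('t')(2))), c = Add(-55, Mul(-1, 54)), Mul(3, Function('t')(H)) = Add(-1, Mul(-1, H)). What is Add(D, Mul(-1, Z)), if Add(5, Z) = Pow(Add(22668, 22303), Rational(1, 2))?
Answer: Add(22, Mul(-1, Pow(44971, Rational(1, 2)))) ≈ -190.06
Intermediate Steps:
Function('t')(H) = Add(Rational(-1, 3), Mul(Rational(-1, 3), H)) (Function('t')(H) = Mul(Rational(1, 3), Add(-1, Mul(-1, H))) = Add(Rational(-1, 3), Mul(Rational(-1, 3), H)))
c = -109 (c = Add(-55, -54) = -109)
Z = Add(-5, Pow(44971, Rational(1, 2))) (Z = Add(-5, Pow(Add(22668, 22303), Rational(1, 2))) = Add(-5, Pow(44971, Rational(1, 2))) ≈ 207.06)
D = 17 (D = Add(-92, Mul(-109, Add(Rational(-1, 3), Mul(Rational(-1, 3), 2)))) = Add(-92, Mul(-109, Add(Rational(-1, 3), Rational(-2, 3)))) = Add(-92, Mul(-109, -1)) = Add(-92, 109) = 17)
Add(D, Mul(-1, Z)) = Add(17, Mul(-1, Add(-5, Pow(44971, Rational(1, 2))))) = Add(17, Add(5, Mul(-1, Pow(44971, Rational(1, 2))))) = Add(22, Mul(-1, Pow(44971, Rational(1, 2))))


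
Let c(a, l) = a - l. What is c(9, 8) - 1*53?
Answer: -52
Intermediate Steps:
c(9, 8) - 1*53 = (9 - 1*8) - 1*53 = (9 - 8) - 53 = 1 - 53 = -52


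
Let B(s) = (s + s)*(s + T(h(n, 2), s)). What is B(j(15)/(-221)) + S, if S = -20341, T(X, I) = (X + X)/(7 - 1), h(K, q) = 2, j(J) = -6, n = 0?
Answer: -993472941/48841 ≈ -20341.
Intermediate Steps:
T(X, I) = X/3 (T(X, I) = (2*X)/6 = (2*X)*(⅙) = X/3)
B(s) = 2*s*(⅔ + s) (B(s) = (s + s)*(s + (⅓)*2) = (2*s)*(s + ⅔) = (2*s)*(⅔ + s) = 2*s*(⅔ + s))
B(j(15)/(-221)) + S = 2*(-6/(-221))*(2 + 3*(-6/(-221)))/3 - 20341 = 2*(-6*(-1/221))*(2 + 3*(-6*(-1/221)))/3 - 20341 = (⅔)*(6/221)*(2 + 3*(6/221)) - 20341 = (⅔)*(6/221)*(2 + 18/221) - 20341 = (⅔)*(6/221)*(460/221) - 20341 = 1840/48841 - 20341 = -993472941/48841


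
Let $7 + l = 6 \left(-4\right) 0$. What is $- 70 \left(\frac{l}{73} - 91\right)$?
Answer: $\frac{465500}{73} \approx 6376.7$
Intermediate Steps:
$l = -7$ ($l = -7 + 6 \left(-4\right) 0 = -7 - 0 = -7 + 0 = -7$)
$- 70 \left(\frac{l}{73} - 91\right) = - 70 \left(- \frac{7}{73} - 91\right) = \left(-70\right) \left(- \frac{6650}{73}\right) = \frac{465500}{73}$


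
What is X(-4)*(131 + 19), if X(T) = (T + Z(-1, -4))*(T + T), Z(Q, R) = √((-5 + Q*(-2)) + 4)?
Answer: 3600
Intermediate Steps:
Z(Q, R) = √(-1 - 2*Q) (Z(Q, R) = √((-5 - 2*Q) + 4) = √(-1 - 2*Q))
X(T) = 2*T*(1 + T) (X(T) = (T + √(-1 - 2*(-1)))*(T + T) = (T + √(-1 + 2))*(2*T) = (T + √1)*(2*T) = (T + 1)*(2*T) = (1 + T)*(2*T) = 2*T*(1 + T))
X(-4)*(131 + 19) = (2*(-4)*(1 - 4))*(131 + 19) = (2*(-4)*(-3))*150 = 24*150 = 3600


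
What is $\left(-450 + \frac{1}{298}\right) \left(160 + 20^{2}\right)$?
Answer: $- \frac{37547720}{149} \approx -2.52 \cdot 10^{5}$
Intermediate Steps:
$\left(-450 + \frac{1}{298}\right) \left(160 + 20^{2}\right) = \left(-450 + \frac{1}{298}\right) \left(160 + 400\right) = \left(- \frac{134099}{298}\right) 560 = - \frac{37547720}{149}$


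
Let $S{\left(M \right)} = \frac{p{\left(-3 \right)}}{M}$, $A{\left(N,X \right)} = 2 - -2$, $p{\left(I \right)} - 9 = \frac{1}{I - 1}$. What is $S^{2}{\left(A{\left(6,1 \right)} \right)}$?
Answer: $\frac{1225}{256} \approx 4.7852$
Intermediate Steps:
$p{\left(I \right)} = 9 + \frac{1}{-1 + I}$ ($p{\left(I \right)} = 9 + \frac{1}{I - 1} = 9 + \frac{1}{-1 + I}$)
$A{\left(N,X \right)} = 4$ ($A{\left(N,X \right)} = 2 + 2 = 4$)
$S{\left(M \right)} = \frac{35}{4 M}$ ($S{\left(M \right)} = \frac{\frac{1}{-1 - 3} \left(-8 + 9 \left(-3\right)\right)}{M} = \frac{\frac{1}{-4} \left(-8 - 27\right)}{M} = \frac{\left(- \frac{1}{4}\right) \left(-35\right)}{M} = \frac{35}{4 M}$)
$S^{2}{\left(A{\left(6,1 \right)} \right)} = \left(\frac{35}{4 \cdot 4}\right)^{2} = \left(\frac{35}{4} \cdot \frac{1}{4}\right)^{2} = \left(\frac{35}{16}\right)^{2} = \frac{1225}{256}$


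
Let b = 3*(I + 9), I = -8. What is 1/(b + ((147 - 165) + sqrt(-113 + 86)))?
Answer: -5/84 - I*sqrt(3)/84 ≈ -0.059524 - 0.02062*I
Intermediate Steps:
b = 3 (b = 3*(-8 + 9) = 3*1 = 3)
1/(b + ((147 - 165) + sqrt(-113 + 86))) = 1/(3 + ((147 - 165) + sqrt(-113 + 86))) = 1/(3 + (-18 + sqrt(-27))) = 1/(3 + (-18 + 3*I*sqrt(3))) = 1/(-15 + 3*I*sqrt(3))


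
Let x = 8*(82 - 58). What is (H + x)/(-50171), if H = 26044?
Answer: -26236/50171 ≈ -0.52293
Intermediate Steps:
x = 192 (x = 8*24 = 192)
(H + x)/(-50171) = (26044 + 192)/(-50171) = 26236*(-1/50171) = -26236/50171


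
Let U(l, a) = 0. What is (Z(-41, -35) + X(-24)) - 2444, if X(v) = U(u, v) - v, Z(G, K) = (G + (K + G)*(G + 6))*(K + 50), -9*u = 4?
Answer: 36865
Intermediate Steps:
u = -4/9 (u = -⅑*4 = -4/9 ≈ -0.44444)
Z(G, K) = (50 + K)*(G + (6 + G)*(G + K)) (Z(G, K) = (G + (G + K)*(6 + G))*(50 + K) = (G + (6 + G)*(G + K))*(50 + K) = (50 + K)*(G + (6 + G)*(G + K)))
X(v) = -v (X(v) = 0 - v = -v)
(Z(-41, -35) + X(-24)) - 2444 = ((6*(-35)² + 50*(-41)² + 300*(-35) + 350*(-41) - 41*(-35)² - 35*(-41)² + 57*(-41)*(-35)) - 1*(-24)) - 2444 = ((6*1225 + 50*1681 - 10500 - 14350 - 41*1225 - 35*1681 + 81795) + 24) - 2444 = ((7350 + 84050 - 10500 - 14350 - 50225 - 58835 + 81795) + 24) - 2444 = (39285 + 24) - 2444 = 39309 - 2444 = 36865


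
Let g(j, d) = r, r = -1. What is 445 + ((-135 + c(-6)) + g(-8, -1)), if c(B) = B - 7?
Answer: 296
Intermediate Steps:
c(B) = -7 + B
g(j, d) = -1
445 + ((-135 + c(-6)) + g(-8, -1)) = 445 + ((-135 + (-7 - 6)) - 1) = 445 + ((-135 - 13) - 1) = 445 + (-148 - 1) = 445 - 149 = 296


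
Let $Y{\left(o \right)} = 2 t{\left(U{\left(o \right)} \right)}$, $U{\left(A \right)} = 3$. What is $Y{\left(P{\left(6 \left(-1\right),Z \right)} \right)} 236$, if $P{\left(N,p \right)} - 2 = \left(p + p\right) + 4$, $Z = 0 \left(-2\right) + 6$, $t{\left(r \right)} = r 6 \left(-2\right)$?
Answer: $-16992$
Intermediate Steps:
$t{\left(r \right)} = - 12 r$ ($t{\left(r \right)} = 6 r \left(-2\right) = - 12 r$)
$Z = 6$ ($Z = 0 + 6 = 6$)
$P{\left(N,p \right)} = 6 + 2 p$ ($P{\left(N,p \right)} = 2 + \left(\left(p + p\right) + 4\right) = 2 + \left(2 p + 4\right) = 2 + \left(4 + 2 p\right) = 6 + 2 p$)
$Y{\left(o \right)} = -72$ ($Y{\left(o \right)} = 2 \left(\left(-12\right) 3\right) = 2 \left(-36\right) = -72$)
$Y{\left(P{\left(6 \left(-1\right),Z \right)} \right)} 236 = \left(-72\right) 236 = -16992$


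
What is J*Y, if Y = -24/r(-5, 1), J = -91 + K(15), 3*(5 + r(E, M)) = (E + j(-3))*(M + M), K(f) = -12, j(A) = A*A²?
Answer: -7416/79 ≈ -93.873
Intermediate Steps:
j(A) = A³
r(E, M) = -5 + 2*M*(-27 + E)/3 (r(E, M) = -5 + ((E + (-3)³)*(M + M))/3 = -5 + ((E - 27)*(2*M))/3 = -5 + ((-27 + E)*(2*M))/3 = -5 + (2*M*(-27 + E))/3 = -5 + 2*M*(-27 + E)/3)
J = -103 (J = -91 - 12 = -103)
Y = 72/79 (Y = -24/(-5 - 18*1 + (⅔)*(-5)*1) = -24/(-5 - 18 - 10/3) = -24/(-79/3) = -24*(-3/79) = 72/79 ≈ 0.91139)
J*Y = -103*72/79 = -7416/79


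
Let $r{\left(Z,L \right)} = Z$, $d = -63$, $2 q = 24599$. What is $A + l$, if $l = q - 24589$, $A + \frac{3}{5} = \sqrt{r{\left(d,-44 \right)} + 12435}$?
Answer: $- \frac{122901}{10} + 2 \sqrt{3093} \approx -12179.0$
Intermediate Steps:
$q = \frac{24599}{2}$ ($q = \frac{1}{2} \cdot 24599 = \frac{24599}{2} \approx 12300.0$)
$A = - \frac{3}{5} + 2 \sqrt{3093}$ ($A = - \frac{3}{5} + \sqrt{-63 + 12435} = - \frac{3}{5} + \sqrt{12372} = - \frac{3}{5} + 2 \sqrt{3093} \approx 110.63$)
$l = - \frac{24579}{2}$ ($l = \frac{24599}{2} - 24589 = - \frac{24579}{2} \approx -12290.0$)
$A + l = \left(- \frac{3}{5} + 2 \sqrt{3093}\right) - \frac{24579}{2} = - \frac{122901}{10} + 2 \sqrt{3093}$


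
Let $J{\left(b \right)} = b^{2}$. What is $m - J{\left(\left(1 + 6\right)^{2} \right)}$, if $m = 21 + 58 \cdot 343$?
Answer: $17514$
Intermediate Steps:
$m = 19915$ ($m = 21 + 19894 = 19915$)
$m - J{\left(\left(1 + 6\right)^{2} \right)} = 19915 - \left(\left(1 + 6\right)^{2}\right)^{2} = 19915 - \left(7^{2}\right)^{2} = 19915 - 49^{2} = 19915 - 2401 = 17514$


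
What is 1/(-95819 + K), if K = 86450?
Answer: -1/9369 ≈ -0.00010673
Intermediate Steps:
1/(-95819 + K) = 1/(-95819 + 86450) = 1/(-9369) = -1/9369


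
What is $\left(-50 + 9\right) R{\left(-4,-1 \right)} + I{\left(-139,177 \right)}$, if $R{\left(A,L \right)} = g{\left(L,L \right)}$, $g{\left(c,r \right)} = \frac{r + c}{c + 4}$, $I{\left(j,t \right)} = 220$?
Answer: $\frac{742}{3} \approx 247.33$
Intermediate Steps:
$g{\left(c,r \right)} = \frac{c + r}{4 + c}$
$R{\left(A,L \right)} = \frac{2 L}{4 + L}$ ($R{\left(A,L \right)} = \frac{L + L}{4 + L} = \frac{2 L}{4 + L}$)
$\left(-50 + 9\right) R{\left(-4,-1 \right)} + I{\left(-139,177 \right)} = \left(-50 + 9\right) 2 \left(-1\right) \frac{1}{4 - 1} + 220 = - 41 \cdot 2 \left(-1\right) \frac{1}{3} + 220 = \left(-41\right) \left(- \frac{2}{3}\right) + 220 = \frac{82}{3} + 220 = \frac{742}{3}$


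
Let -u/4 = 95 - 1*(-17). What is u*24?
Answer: -10752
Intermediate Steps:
u = -448 (u = -4*(95 - 1*(-17)) = -4*(95 + 17) = -4*112 = -448)
u*24 = -448*24 = -10752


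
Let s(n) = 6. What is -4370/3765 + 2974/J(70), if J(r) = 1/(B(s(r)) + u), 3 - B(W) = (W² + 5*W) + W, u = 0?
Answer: -154520992/753 ≈ -2.0521e+5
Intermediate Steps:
B(W) = 3 - W² - 6*W (B(W) = 3 - ((W² + 5*W) + W) = 3 - (W² + 6*W) = 3 + (-W² - 6*W) = 3 - W² - 6*W)
J(r) = -1/69 (J(r) = 1/((3 - 1*6² - 6*6) + 0) = 1/((3 - 1*36 - 36) + 0) = 1/((3 - 36 - 36) + 0) = 1/(-69 + 0) = 1/(-69) = -1/69)
-4370/3765 + 2974/J(70) = -4370/3765 + 2974/(-1/69) = -4370*1/3765 + 2974*(-69) = -874/753 - 205206 = -154520992/753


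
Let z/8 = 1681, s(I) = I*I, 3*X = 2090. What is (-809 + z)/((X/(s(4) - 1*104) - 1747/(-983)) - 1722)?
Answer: -149089644/20385133 ≈ -7.3136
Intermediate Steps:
X = 2090/3 (X = (1/3)*2090 = 2090/3 ≈ 696.67)
s(I) = I**2
z = 13448 (z = 8*1681 = 13448)
(-809 + z)/((X/(s(4) - 1*104) - 1747/(-983)) - 1722) = (-809 + 13448)/((2090/(3*(4**2 - 1*104)) - 1747/(-983)) - 1722) = 12639/((2090/(3*(16 - 104)) - 1747*(-1/983)) - 1722) = 12639/(((2090/3)/(-88) + 1747/983) - 1722) = 12639/(((2090/3)*(-1/88) + 1747/983) - 1722) = 12639/((-95/12 + 1747/983) - 1722) = 12639/(-72421/11796 - 1722) = 12639/(-20385133/11796) = 12639*(-11796/20385133) = -149089644/20385133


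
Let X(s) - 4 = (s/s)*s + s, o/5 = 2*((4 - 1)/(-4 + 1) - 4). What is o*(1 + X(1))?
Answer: -350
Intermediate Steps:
o = -50 (o = 5*(2*((4 - 1)/(-4 + 1) - 4)) = 5*(2*(3/(-3) - 4)) = 5*(2*(3*(-1/3) - 4)) = 5*(2*(-1 - 4)) = 5*(2*(-5)) = 5*(-10) = -50)
X(s) = 4 + 2*s (X(s) = 4 + ((s/s)*s + s) = 4 + (1*s + s) = 4 + (s + s) = 4 + 2*s)
o*(1 + X(1)) = -50*(1 + (4 + 2*1)) = -50*(1 + (4 + 2)) = -50*(1 + 6) = -50*7 = -350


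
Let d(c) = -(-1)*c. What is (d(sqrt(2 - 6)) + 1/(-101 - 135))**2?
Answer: (1 - 472*I)**2/55696 ≈ -4.0 - 0.016949*I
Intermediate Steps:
d(c) = c
(d(sqrt(2 - 6)) + 1/(-101 - 135))**2 = (sqrt(2 - 6) + 1/(-101 - 135))**2 = (sqrt(-4) + 1/(-236))**2 = (2*I - 1/236)**2 = (-1/236 + 2*I)**2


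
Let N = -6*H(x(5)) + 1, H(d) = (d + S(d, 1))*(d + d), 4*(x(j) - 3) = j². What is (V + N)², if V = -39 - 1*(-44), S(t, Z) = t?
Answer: 16769025/4 ≈ 4.1923e+6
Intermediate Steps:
x(j) = 3 + j²/4
H(d) = 4*d² (H(d) = (d + d)*(d + d) = (2*d)*(2*d) = 4*d²)
N = -4105/2 (N = -24*(3 + (¼)*5²)² + 1 = -24*(3 + (¼)*25)² + 1 = -24*(3 + 25/4)² + 1 = -24*(37/4)² + 1 = -24*1369/16 + 1 = -6*1369/4 + 1 = -4107/2 + 1 = -4105/2 ≈ -2052.5)
V = 5 (V = -39 + 44 = 5)
(V + N)² = (5 - 4105/2)² = (-4095/2)² = 16769025/4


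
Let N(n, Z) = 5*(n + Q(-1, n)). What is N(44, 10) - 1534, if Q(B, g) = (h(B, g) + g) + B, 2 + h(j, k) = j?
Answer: -1114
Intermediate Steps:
h(j, k) = -2 + j
Q(B, g) = -2 + g + 2*B (Q(B, g) = ((-2 + B) + g) + B = (-2 + B + g) + B = -2 + g + 2*B)
N(n, Z) = -20 + 10*n (N(n, Z) = 5*(n + (-2 + n + 2*(-1))) = 5*(n + (-2 + n - 2)) = 5*(n + (-4 + n)) = 5*(-4 + 2*n) = -20 + 10*n)
N(44, 10) - 1534 = (-20 + 10*44) - 1534 = (-20 + 440) - 1534 = 420 - 1534 = -1114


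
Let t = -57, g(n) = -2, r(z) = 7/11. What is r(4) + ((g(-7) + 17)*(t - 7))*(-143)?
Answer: 1510087/11 ≈ 1.3728e+5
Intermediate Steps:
r(z) = 7/11 (r(z) = 7*(1/11) = 7/11)
r(4) + ((g(-7) + 17)*(t - 7))*(-143) = 7/11 + ((-2 + 17)*(-57 - 7))*(-143) = 7/11 + (15*(-64))*(-143) = 7/11 - 960*(-143) = 7/11 + 137280 = 1510087/11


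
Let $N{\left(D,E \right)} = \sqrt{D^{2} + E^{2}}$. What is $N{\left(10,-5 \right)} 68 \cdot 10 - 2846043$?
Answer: $-2846043 + 3400 \sqrt{5} \approx -2.8384 \cdot 10^{6}$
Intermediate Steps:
$N{\left(10,-5 \right)} 68 \cdot 10 - 2846043 = \sqrt{10^{2} + \left(-5\right)^{2}} \cdot 68 \cdot 10 - 2846043 = \sqrt{100 + 25} \cdot 68 \cdot 10 - 2846043 = \sqrt{125} \cdot 68 \cdot 10 - 2846043 = 5 \sqrt{5} \cdot 68 \cdot 10 - 2846043 = 340 \sqrt{5} \cdot 10 - 2846043 = 3400 \sqrt{5} - 2846043 = -2846043 + 3400 \sqrt{5}$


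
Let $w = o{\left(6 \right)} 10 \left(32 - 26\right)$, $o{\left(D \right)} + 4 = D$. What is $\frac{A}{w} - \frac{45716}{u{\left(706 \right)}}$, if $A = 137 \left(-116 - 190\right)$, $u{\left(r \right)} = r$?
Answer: $- \frac{2923571}{7060} \approx -414.1$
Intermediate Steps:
$o{\left(D \right)} = -4 + D$
$w = 120$ ($w = \left(-4 + 6\right) 10 \left(32 - 26\right) = 2 \cdot 10 \cdot 6 = 20 \cdot 6 = 120$)
$A = -41922$ ($A = 137 \left(-306\right) = -41922$)
$\frac{A}{w} - \frac{45716}{u{\left(706 \right)}} = - \frac{41922}{120} - \frac{45716}{706} = \left(-41922\right) \frac{1}{120} - \frac{22858}{353} = - \frac{6987}{20} - \frac{22858}{353} = - \frac{2923571}{7060}$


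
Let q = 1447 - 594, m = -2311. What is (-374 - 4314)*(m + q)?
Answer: 6835104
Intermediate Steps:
q = 853
(-374 - 4314)*(m + q) = (-374 - 4314)*(-2311 + 853) = -4688*(-1458) = 6835104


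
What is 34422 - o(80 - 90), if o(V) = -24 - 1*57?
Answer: 34503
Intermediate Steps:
o(V) = -81 (o(V) = -24 - 57 = -81)
34422 - o(80 - 90) = 34422 - 1*(-81) = 34422 + 81 = 34503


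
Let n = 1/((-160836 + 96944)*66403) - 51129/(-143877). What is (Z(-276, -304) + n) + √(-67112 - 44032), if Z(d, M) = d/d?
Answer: 275778816132993/203471835408484 + 2*I*√27786 ≈ 1.3554 + 333.38*I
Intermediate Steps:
Z(d, M) = 1
n = 72306980724509/203471835408484 (n = (1/66403)/(-63892) - 51129*(-1/143877) = -1/63892*1/66403 + 17043/47959 = -1/4242620476 + 17043/47959 = 72306980724509/203471835408484 ≈ 0.35537)
(Z(-276, -304) + n) + √(-67112 - 44032) = (1 + 72306980724509/203471835408484) + √(-67112 - 44032) = 275778816132993/203471835408484 + √(-111144) = 275778816132993/203471835408484 + 2*I*√27786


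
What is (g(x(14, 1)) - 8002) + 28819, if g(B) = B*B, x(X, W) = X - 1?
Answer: 20986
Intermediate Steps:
x(X, W) = -1 + X
g(B) = B**2
(g(x(14, 1)) - 8002) + 28819 = ((-1 + 14)**2 - 8002) + 28819 = (13**2 - 8002) + 28819 = (169 - 8002) + 28819 = -7833 + 28819 = 20986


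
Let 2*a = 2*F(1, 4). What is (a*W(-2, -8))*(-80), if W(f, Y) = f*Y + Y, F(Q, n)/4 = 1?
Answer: -2560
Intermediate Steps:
F(Q, n) = 4 (F(Q, n) = 4*1 = 4)
W(f, Y) = Y + Y*f (W(f, Y) = Y*f + Y = Y + Y*f)
a = 4 (a = (2*4)/2 = (1/2)*8 = 4)
(a*W(-2, -8))*(-80) = (4*(-8*(1 - 2)))*(-80) = (4*(-8*(-1)))*(-80) = (4*8)*(-80) = 32*(-80) = -2560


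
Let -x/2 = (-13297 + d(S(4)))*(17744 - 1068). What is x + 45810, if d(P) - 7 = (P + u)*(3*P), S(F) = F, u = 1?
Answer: 441292770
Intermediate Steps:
d(P) = 7 + 3*P*(1 + P) (d(P) = 7 + (P + 1)*(3*P) = 7 + (1 + P)*(3*P) = 7 + 3*P*(1 + P))
x = 441246960 (x = -2*(-13297 + (7 + 3*4 + 3*4²))*(17744 - 1068) = -2*(-13297 + (7 + 12 + 3*16))*16676 = -2*(-13297 + (7 + 12 + 48))*16676 = -2*(-13297 + 67)*16676 = -(-26460)*16676 = -2*(-220623480) = 441246960)
x + 45810 = 441246960 + 45810 = 441292770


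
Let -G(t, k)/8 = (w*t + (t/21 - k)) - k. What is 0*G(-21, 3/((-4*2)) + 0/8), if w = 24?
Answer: 0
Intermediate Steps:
G(t, k) = 16*k - 4040*t/21 (G(t, k) = -8*((24*t + (t/21 - k)) - k) = -8*((24*t + (-k + t/21)) - k) = -8*((-k + 505*t/21) - k) = -8*(-2*k + 505*t/21) = 16*k - 4040*t/21)
0*G(-21, 3/((-4*2)) + 0/8) = 0*(16*(3/((-4*2)) + 0/8) - 4040/21*(-21)) = 0*(16*(3/(-8) + 0*(⅛)) + 4040) = 0*(16*(3*(-⅛) + 0) + 4040) = 0*(16*(-3/8 + 0) + 4040) = 0*(16*(-3/8) + 4040) = 0*(-6 + 4040) = 0*4034 = 0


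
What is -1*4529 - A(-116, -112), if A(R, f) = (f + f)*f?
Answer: -29617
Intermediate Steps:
A(R, f) = 2*f² (A(R, f) = (2*f)*f = 2*f²)
-1*4529 - A(-116, -112) = -1*4529 - 2*(-112)² = -4529 - 2*12544 = -4529 - 1*25088 = -4529 - 25088 = -29617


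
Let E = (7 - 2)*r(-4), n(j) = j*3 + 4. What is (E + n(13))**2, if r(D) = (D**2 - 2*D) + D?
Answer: 20449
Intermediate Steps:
r(D) = D**2 - D
n(j) = 4 + 3*j (n(j) = 3*j + 4 = 4 + 3*j)
E = 100 (E = (7 - 2)*(-4*(-1 - 4)) = 5*(-4*(-5)) = 5*20 = 100)
(E + n(13))**2 = (100 + (4 + 3*13))**2 = (100 + (4 + 39))**2 = (100 + 43)**2 = 143**2 = 20449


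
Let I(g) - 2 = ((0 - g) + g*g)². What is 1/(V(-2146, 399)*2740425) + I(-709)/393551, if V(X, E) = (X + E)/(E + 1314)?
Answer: 404388446212061946529/628044752519575 ≈ 6.4389e+5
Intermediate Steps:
I(g) = 2 + (g² - g)² (I(g) = 2 + ((0 - g) + g*g)² = 2 + (-g + g²)² = 2 + (g² - g)²)
V(X, E) = (E + X)/(1314 + E)
1/(V(-2146, 399)*2740425) + I(-709)/393551 = 1/(((399 - 2146)/(1314 + 399))*2740425) + (2 + (-709)²*(-1 - 709)²)/393551 = (1/2740425)/(-1747/1713) + (2 + 502681*(-710)²)*(1/393551) = (1/2740425)/((1/1713)*(-1747)) + (2 + 502681*504100)*(1/393551) = (1/2740425)/(-1747/1713) + (2 + 253401492100)*(1/393551) = -1713/1747*1/2740425 + 253401492102*(1/393551) = -571/1595840825 + 253401492102/393551 = 404388446212061946529/628044752519575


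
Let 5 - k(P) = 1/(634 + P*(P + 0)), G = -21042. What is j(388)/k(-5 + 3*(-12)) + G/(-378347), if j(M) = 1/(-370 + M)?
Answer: 5259595249/78821787204 ≈ 0.066728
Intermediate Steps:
k(P) = 5 - 1/(634 + P**2) (k(P) = 5 - 1/(634 + P*(P + 0)) = 5 - 1/(634 + P*P) = 5 - 1/(634 + P**2))
j(388)/k(-5 + 3*(-12)) + G/(-378347) = 1/((-370 + 388)*(((3169 + 5*(-5 + 3*(-12))**2)/(634 + (-5 + 3*(-12))**2)))) - 21042/(-378347) = 1/(18*(((3169 + 5*(-5 - 36)**2)/(634 + (-5 - 36)**2)))) - 21042*(-1/378347) = 1/(18*(((3169 + 5*(-41)**2)/(634 + (-41)**2)))) + 21042/378347 = 1/(18*(((3169 + 5*1681)/(634 + 1681)))) + 21042/378347 = 1/(18*(((3169 + 8405)/2315))) + 21042/378347 = 1/(18*(((1/2315)*11574))) + 21042/378347 = 1/(18*(11574/2315)) + 21042/378347 = (1/18)*(2315/11574) + 21042/378347 = 2315/208332 + 21042/378347 = 5259595249/78821787204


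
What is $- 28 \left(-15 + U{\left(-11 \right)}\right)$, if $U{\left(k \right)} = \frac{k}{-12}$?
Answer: $\frac{1183}{3} \approx 394.33$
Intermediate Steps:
$U{\left(k \right)} = - \frac{k}{12}$ ($U{\left(k \right)} = k \left(- \frac{1}{12}\right) = - \frac{k}{12}$)
$- 28 \left(-15 + U{\left(-11 \right)}\right) = - 28 \left(-15 - - \frac{11}{12}\right) = - 28 \left(-15 + \frac{11}{12}\right) = \left(-28\right) \left(- \frac{169}{12}\right) = \frac{1183}{3}$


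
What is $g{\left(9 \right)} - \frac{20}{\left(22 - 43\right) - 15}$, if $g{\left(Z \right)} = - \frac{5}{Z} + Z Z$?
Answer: $81$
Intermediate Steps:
$g{\left(Z \right)} = Z^{2} - \frac{5}{Z}$ ($g{\left(Z \right)} = - \frac{5}{Z} + Z^{2} = Z^{2} - \frac{5}{Z}$)
$g{\left(9 \right)} - \frac{20}{\left(22 - 43\right) - 15} = \frac{-5 + 9^{3}}{9} - \frac{20}{\left(22 - 43\right) - 15} = \frac{-5 + 729}{9} - \frac{20}{-21 - 15} = \frac{1}{9} \cdot 724 - \frac{20}{-36} = \frac{724}{9} - - \frac{5}{9} = \frac{724}{9} + \frac{5}{9} = 81$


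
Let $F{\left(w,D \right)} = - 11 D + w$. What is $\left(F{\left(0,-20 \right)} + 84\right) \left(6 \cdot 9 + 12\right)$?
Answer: $20064$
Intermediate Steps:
$F{\left(w,D \right)} = w - 11 D$
$\left(F{\left(0,-20 \right)} + 84\right) \left(6 \cdot 9 + 12\right) = \left(\left(0 - -220\right) + 84\right) \left(6 \cdot 9 + 12\right) = \left(\left(0 + 220\right) + 84\right) \left(54 + 12\right) = \left(220 + 84\right) 66 = 304 \cdot 66 = 20064$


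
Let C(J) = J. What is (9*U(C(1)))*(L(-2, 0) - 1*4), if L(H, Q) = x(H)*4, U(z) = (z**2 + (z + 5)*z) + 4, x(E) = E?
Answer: -1188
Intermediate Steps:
U(z) = 4 + z**2 + z*(5 + z) (U(z) = (z**2 + (5 + z)*z) + 4 = (z**2 + z*(5 + z)) + 4 = 4 + z**2 + z*(5 + z))
L(H, Q) = 4*H (L(H, Q) = H*4 = 4*H)
(9*U(C(1)))*(L(-2, 0) - 1*4) = (9*(4 + 2*1**2 + 5*1))*(4*(-2) - 1*4) = (9*(4 + 2*1 + 5))*(-8 - 4) = (9*(4 + 2 + 5))*(-12) = (9*11)*(-12) = 99*(-12) = -1188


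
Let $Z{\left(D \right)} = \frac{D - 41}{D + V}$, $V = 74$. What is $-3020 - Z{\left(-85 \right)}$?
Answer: $- \frac{33346}{11} \approx -3031.5$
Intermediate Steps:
$Z{\left(D \right)} = \frac{-41 + D}{74 + D}$ ($Z{\left(D \right)} = \frac{D - 41}{D + 74} = \frac{-41 + D}{74 + D}$)
$-3020 - Z{\left(-85 \right)} = -3020 - \frac{-41 - 85}{74 - 85} = -3020 - \frac{1}{-11} \left(-126\right) = -3020 - \left(- \frac{1}{11}\right) \left(-126\right) = -3020 - \frac{126}{11} = - \frac{33346}{11}$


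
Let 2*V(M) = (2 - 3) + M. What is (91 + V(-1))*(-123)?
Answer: -11070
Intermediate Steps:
V(M) = -½ + M/2 (V(M) = ((2 - 3) + M)/2 = (-1 + M)/2 = -½ + M/2)
(91 + V(-1))*(-123) = (91 + (-½ + (½)*(-1)))*(-123) = (91 + (-½ - ½))*(-123) = (91 - 1)*(-123) = 90*(-123) = -11070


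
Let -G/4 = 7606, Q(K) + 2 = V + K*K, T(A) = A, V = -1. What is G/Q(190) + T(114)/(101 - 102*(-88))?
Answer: -272043590/327652469 ≈ -0.83028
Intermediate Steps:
Q(K) = -3 + K² (Q(K) = -2 + (-1 + K*K) = -2 + (-1 + K²) = -3 + K²)
G = -30424 (G = -4*7606 = -30424)
G/Q(190) + T(114)/(101 - 102*(-88)) = -30424/(-3 + 190²) + 114/(101 - 102*(-88)) = -30424/(-3 + 36100) + 114/(101 + 8976) = -30424/36097 + 114/9077 = -272043590/327652469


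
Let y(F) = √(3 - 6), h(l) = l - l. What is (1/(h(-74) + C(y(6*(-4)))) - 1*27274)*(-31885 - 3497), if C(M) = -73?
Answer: 70445668146/73 ≈ 9.6501e+8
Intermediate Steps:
h(l) = 0
y(F) = I*√3 (y(F) = √(-3) = I*√3)
(1/(h(-74) + C(y(6*(-4)))) - 1*27274)*(-31885 - 3497) = (1/(0 - 73) - 1*27274)*(-31885 - 3497) = (1/(-73) - 27274)*(-35382) = (-1/73 - 27274)*(-35382) = -1991003/73*(-35382) = 70445668146/73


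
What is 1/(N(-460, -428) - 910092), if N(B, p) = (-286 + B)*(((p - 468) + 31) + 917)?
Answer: -1/948884 ≈ -1.0539e-6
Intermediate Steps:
N(B, p) = (-286 + B)*(480 + p) (N(B, p) = (-286 + B)*(((-468 + p) + 31) + 917) = (-286 + B)*((-437 + p) + 917) = (-286 + B)*(480 + p))
1/(N(-460, -428) - 910092) = 1/((-137280 - 286*(-428) + 480*(-460) - 460*(-428)) - 910092) = 1/((-137280 + 122408 - 220800 + 196880) - 910092) = 1/(-38792 - 910092) = 1/(-948884) = -1/948884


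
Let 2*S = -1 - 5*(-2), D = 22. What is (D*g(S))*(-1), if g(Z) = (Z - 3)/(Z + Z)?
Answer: -11/3 ≈ -3.6667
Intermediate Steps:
S = 9/2 (S = (-1 - 5*(-2))/2 = (-1 + 10)/2 = (½)*9 = 9/2 ≈ 4.5000)
g(Z) = (-3 + Z)/(2*Z) (g(Z) = (-3 + Z)/((2*Z)) = (-3 + Z)*(1/(2*Z)) = (-3 + Z)/(2*Z))
(D*g(S))*(-1) = (22*((-3 + 9/2)/(2*(9/2))))*(-1) = (22*((½)*(2/9)*(3/2)))*(-1) = (22*(⅙))*(-1) = (11/3)*(-1) = -11/3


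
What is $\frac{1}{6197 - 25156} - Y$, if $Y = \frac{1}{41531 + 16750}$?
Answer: $- \frac{77240}{1104949479} \approx -6.9904 \cdot 10^{-5}$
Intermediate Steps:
$Y = \frac{1}{58281} \approx 1.7158 \cdot 10^{-5}$
$\frac{1}{6197 - 25156} - Y = \frac{1}{6197 - 25156} - \frac{1}{58281} = \frac{1}{-18959} - \frac{1}{58281} = - \frac{1}{18959} - \frac{1}{58281} = - \frac{77240}{1104949479}$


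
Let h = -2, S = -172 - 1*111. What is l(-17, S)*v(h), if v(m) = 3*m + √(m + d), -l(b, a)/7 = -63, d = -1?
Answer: -2646 + 441*I*√3 ≈ -2646.0 + 763.83*I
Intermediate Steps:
S = -283 (S = -172 - 111 = -283)
l(b, a) = 441 (l(b, a) = -7*(-63) = 441)
v(m) = √(-1 + m) + 3*m (v(m) = 3*m + √(m - 1) = 3*m + √(-1 + m) = √(-1 + m) + 3*m)
l(-17, S)*v(h) = 441*(√(-1 - 2) + 3*(-2)) = 441*(√(-3) - 6) = 441*(I*√3 - 6) = 441*(-6 + I*√3) = -2646 + 441*I*√3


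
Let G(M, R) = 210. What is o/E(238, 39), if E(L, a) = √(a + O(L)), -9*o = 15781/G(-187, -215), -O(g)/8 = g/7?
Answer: 15781*I*√233/440370 ≈ 0.54701*I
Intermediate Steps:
O(g) = -8*g/7
o = -15781/1890 (o = -15781/(9*210) = -⅑*15781/210 = -15781/1890 ≈ -8.3497)
E(L, a) = √(a - 8*L/7)
o/E(238, 39) = -15781*7/√(-56*238 + 49*39)/1890 = -15781*7/√(-13328 + 1911)/1890 = -15781*(-I*√233/233)/1890 = -(-15781)*I*√233/440370 = 15781*I*√233/440370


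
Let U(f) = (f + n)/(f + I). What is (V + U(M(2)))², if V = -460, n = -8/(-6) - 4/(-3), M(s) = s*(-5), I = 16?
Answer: 17230801/81 ≈ 2.1273e+5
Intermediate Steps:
M(s) = -5*s
n = 8/3 (n = -8*(-⅙) - 4*(-⅓) = 4/3 + 4/3 = 8/3 ≈ 2.6667)
U(f) = (8/3 + f)/(16 + f) (U(f) = (f + 8/3)/(f + 16) = (8/3 + f)/(16 + f))
(V + U(M(2)))² = (-460 + (8/3 - 5*2)/(16 - 5*2))² = (-460 + (8/3 - 10)/(16 - 10))² = (-460 - 22/3/6)² = (-460 + (⅙)*(-22/3))² = (-460 - 11/9)² = (-4151/9)² = 17230801/81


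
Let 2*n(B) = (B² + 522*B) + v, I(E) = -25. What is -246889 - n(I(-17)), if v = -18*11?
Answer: -481155/2 ≈ -2.4058e+5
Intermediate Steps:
v = -198
n(B) = -99 + B²/2 + 261*B (n(B) = ((B² + 522*B) - 198)/2 = (-198 + B² + 522*B)/2 = -99 + B²/2 + 261*B)
-246889 - n(I(-17)) = -246889 - (-99 + (½)*(-25)² + 261*(-25)) = -246889 - (-99 + (½)*625 - 6525) = -246889 - (-99 + 625/2 - 6525) = -246889 - 1*(-12623/2) = -246889 + 12623/2 = -481155/2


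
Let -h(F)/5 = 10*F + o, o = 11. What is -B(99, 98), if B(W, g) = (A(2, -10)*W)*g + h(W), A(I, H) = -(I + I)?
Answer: 43813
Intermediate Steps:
A(I, H) = -2*I
h(F) = -55 - 50*F (h(F) = -5*(10*F + 11) = -5*(11 + 10*F) = -55 - 50*F)
B(W, g) = -55 - 50*W - 4*W*g (B(W, g) = ((-2*2)*W)*g + (-55 - 50*W) = (-4*W)*g + (-55 - 50*W) = -4*W*g + (-55 - 50*W) = -55 - 50*W - 4*W*g)
-B(99, 98) = -(-55 - 50*99 - 4*99*98) = -(-55 - 4950 - 38808) = -1*(-43813) = 43813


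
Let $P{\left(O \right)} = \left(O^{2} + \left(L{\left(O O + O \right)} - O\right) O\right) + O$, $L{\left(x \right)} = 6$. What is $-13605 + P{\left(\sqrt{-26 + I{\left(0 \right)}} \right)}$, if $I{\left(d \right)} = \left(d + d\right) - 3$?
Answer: $-13605 + 7 i \sqrt{29} \approx -13605.0 + 37.696 i$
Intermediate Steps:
$I{\left(d \right)} = -3 + 2 d$ ($I{\left(d \right)} = 2 d - 3 = -3 + 2 d$)
$P{\left(O \right)} = O + O^{2} + O \left(6 - O\right)$ ($P{\left(O \right)} = \left(O^{2} + \left(6 - O\right) O\right) + O = \left(O^{2} + O \left(6 - O\right)\right) + O = O + O^{2} + O \left(6 - O\right)$)
$-13605 + P{\left(\sqrt{-26 + I{\left(0 \right)}} \right)} = -13605 + 7 \sqrt{-26 + \left(-3 + 2 \cdot 0\right)} = -13605 + 7 \sqrt{-26 + \left(-3 + 0\right)} = -13605 + 7 \sqrt{-26 - 3} = -13605 + 7 \sqrt{-29} = -13605 + 7 i \sqrt{29}$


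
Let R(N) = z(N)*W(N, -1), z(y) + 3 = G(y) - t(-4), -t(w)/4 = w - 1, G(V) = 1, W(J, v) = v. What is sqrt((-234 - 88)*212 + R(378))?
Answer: I*sqrt(68242) ≈ 261.23*I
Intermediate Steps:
t(w) = 4 - 4*w (t(w) = -4*(w - 1) = -4*(-1 + w) = 4 - 4*w)
z(y) = -22 (z(y) = -3 + (1 - (4 - 4*(-4))) = -3 + (1 - (4 + 16)) = -3 + (1 - 1*20) = -3 + (1 - 20) = -3 - 19 = -22)
R(N) = 22 (R(N) = -22*(-1) = 22)
sqrt((-234 - 88)*212 + R(378)) = sqrt((-234 - 88)*212 + 22) = sqrt(-322*212 + 22) = sqrt(-68264 + 22) = sqrt(-68242) = I*sqrt(68242)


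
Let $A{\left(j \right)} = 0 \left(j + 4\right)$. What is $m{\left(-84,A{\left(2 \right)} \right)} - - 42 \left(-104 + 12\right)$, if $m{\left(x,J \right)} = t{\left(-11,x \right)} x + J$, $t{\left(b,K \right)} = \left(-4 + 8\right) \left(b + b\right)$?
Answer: $3528$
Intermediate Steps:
$A{\left(j \right)} = 0$ ($A{\left(j \right)} = 0 \left(4 + j\right) = 0$)
$t{\left(b,K \right)} = 8 b$ ($t{\left(b,K \right)} = 4 \cdot 2 b = 8 b$)
$m{\left(x,J \right)} = J - 88 x$ ($m{\left(x,J \right)} = 8 \left(-11\right) x + J = - 88 x + J = J - 88 x$)
$m{\left(-84,A{\left(2 \right)} \right)} - - 42 \left(-104 + 12\right) = \left(0 - -7392\right) - - 42 \left(-104 + 12\right) = \left(0 + 7392\right) - \left(-42\right) \left(-92\right) = 7392 - 3864 = 3528$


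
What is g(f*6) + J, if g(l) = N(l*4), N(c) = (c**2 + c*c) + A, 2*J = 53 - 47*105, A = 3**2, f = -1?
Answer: -1280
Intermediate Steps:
A = 9
J = -2441 (J = (53 - 47*105)/2 = (53 - 4935)/2 = (1/2)*(-4882) = -2441)
N(c) = 9 + 2*c**2 (N(c) = (c**2 + c*c) + 9 = (c**2 + c**2) + 9 = 2*c**2 + 9 = 9 + 2*c**2)
g(l) = 9 + 32*l**2 (g(l) = 9 + 2*(l*4)**2 = 9 + 2*(4*l)**2 = 9 + 2*(16*l**2) = 9 + 32*l**2)
g(f*6) + J = (9 + 32*(-1*6)**2) - 2441 = (9 + 32*(-6)**2) - 2441 = (9 + 32*36) - 2441 = (9 + 1152) - 2441 = 1161 - 2441 = -1280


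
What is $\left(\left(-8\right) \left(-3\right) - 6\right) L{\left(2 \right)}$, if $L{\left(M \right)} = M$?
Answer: $36$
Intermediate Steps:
$\left(\left(-8\right) \left(-3\right) - 6\right) L{\left(2 \right)} = \left(\left(-8\right) \left(-3\right) - 6\right) 2 = \left(24 - 6\right) 2 = 18 \cdot 2 = 36$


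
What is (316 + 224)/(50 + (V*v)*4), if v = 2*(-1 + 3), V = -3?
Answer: 270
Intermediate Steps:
v = 4 (v = 2*2 = 4)
(316 + 224)/(50 + (V*v)*4) = (316 + 224)/(50 - 3*4*4) = 540/(50 - 12*4) = 540/(50 - 48) = 540/2 = 540*(½) = 270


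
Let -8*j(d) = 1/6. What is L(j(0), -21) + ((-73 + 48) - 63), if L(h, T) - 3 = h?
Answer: -4081/48 ≈ -85.021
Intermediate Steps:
j(d) = -1/48 (j(d) = -1/8/6 = -1/8*1/6 = -1/48)
L(h, T) = 3 + h
L(j(0), -21) + ((-73 + 48) - 63) = (3 - 1/48) + ((-73 + 48) - 63) = 143/48 + (-25 - 63) = 143/48 - 88 = -4081/48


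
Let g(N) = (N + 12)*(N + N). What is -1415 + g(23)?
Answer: 195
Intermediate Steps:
g(N) = 2*N*(12 + N) (g(N) = (12 + N)*(2*N) = 2*N*(12 + N))
-1415 + g(23) = -1415 + 2*23*(12 + 23) = -1415 + 2*23*35 = -1415 + 1610 = 195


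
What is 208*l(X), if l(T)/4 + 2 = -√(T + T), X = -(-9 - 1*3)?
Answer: -1664 - 1664*√6 ≈ -5740.0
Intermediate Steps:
X = 12 (X = -(-9 - 3) = -1*(-12) = 12)
l(T) = -8 - 4*√2*√T (l(T) = -8 + 4*(-√(T + T)) = -8 + 4*(-√(2*T)) = -8 + 4*(-√2*√T) = -8 - 4*√2*√T)
208*l(X) = 208*(-8 - 4*√2*√12) = 208*(-8 - 4*√2*2*√3) = 208*(-8 - 8*√6) = -1664 - 1664*√6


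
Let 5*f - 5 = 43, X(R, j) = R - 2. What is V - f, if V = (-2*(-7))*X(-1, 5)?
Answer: -258/5 ≈ -51.600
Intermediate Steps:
X(R, j) = -2 + R
f = 48/5 (f = 1 + (1/5)*43 = 1 + 43/5 = 48/5 ≈ 9.6000)
V = -42 (V = (-2*(-7))*(-2 - 1) = 14*(-3) = -42)
V - f = -42 - 1*48/5 = -42 - 48/5 = -258/5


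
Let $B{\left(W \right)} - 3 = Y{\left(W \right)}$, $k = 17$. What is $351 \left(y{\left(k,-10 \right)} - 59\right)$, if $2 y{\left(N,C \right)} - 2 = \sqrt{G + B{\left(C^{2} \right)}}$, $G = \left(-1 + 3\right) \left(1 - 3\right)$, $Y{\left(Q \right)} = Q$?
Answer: $-20358 + \frac{1053 \sqrt{11}}{2} \approx -18612.0$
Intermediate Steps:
$B{\left(W \right)} = 3 + W$
$G = -4$ ($G = 2 \left(-2\right) = -4$)
$y{\left(N,C \right)} = 1 + \frac{\sqrt{-1 + C^{2}}}{2}$ ($y{\left(N,C \right)} = 1 + \frac{\sqrt{-4 + \left(3 + C^{2}\right)}}{2} = 1 + \frac{\sqrt{-1 + C^{2}}}{2}$)
$351 \left(y{\left(k,-10 \right)} - 59\right) = 351 \left(\left(1 + \frac{\sqrt{-1 + \left(-10\right)^{2}}}{2}\right) - 59\right) = 351 \left(\left(1 + \frac{\sqrt{-1 + 100}}{2}\right) - 59\right) = 351 \left(\left(1 + \frac{\sqrt{99}}{2}\right) - 59\right) = 351 \left(\left(1 + \frac{3 \sqrt{11}}{2}\right) - 59\right) = 351 \left(-58 + \frac{3 \sqrt{11}}{2}\right) = -20358 + \frac{1053 \sqrt{11}}{2}$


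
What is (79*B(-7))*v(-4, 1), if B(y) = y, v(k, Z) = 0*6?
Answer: 0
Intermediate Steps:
v(k, Z) = 0
(79*B(-7))*v(-4, 1) = (79*(-7))*0 = -553*0 = 0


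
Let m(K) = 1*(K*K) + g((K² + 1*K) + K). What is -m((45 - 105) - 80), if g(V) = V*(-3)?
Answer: 38360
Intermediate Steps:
g(V) = -3*V
m(K) = -6*K - 2*K² (m(K) = 1*(K*K) - 3*((K² + 1*K) + K) = 1*K² - 3*((K² + K) + K) = K² - 3*((K + K²) + K) = K² - 3*(K² + 2*K) = K² + (-6*K - 3*K²) = -6*K - 2*K²)
-m((45 - 105) - 80) = -2*((45 - 105) - 80)*(-3 - ((45 - 105) - 80)) = -2*(-60 - 80)*(-3 - (-60 - 80)) = -2*(-140)*(-3 - 1*(-140)) = -2*(-140)*(-3 + 140) = -2*(-140)*137 = -1*(-38360) = 38360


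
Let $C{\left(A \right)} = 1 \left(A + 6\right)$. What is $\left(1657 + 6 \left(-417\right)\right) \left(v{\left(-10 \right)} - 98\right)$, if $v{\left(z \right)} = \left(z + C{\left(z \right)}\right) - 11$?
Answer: $103935$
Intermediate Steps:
$C{\left(A \right)} = 6 + A$ ($C{\left(A \right)} = 1 \left(6 + A\right) = 6 + A$)
$v{\left(z \right)} = -5 + 2 z$ ($v{\left(z \right)} = \left(z + \left(6 + z\right)\right) - 11 = \left(6 + 2 z\right) - 11 = -5 + 2 z$)
$\left(1657 + 6 \left(-417\right)\right) \left(v{\left(-10 \right)} - 98\right) = \left(1657 + 6 \left(-417\right)\right) \left(\left(-5 + 2 \left(-10\right)\right) - 98\right) = \left(1657 - 2502\right) \left(\left(-5 - 20\right) - 98\right) = - 845 \left(-25 - 98\right) = \left(-845\right) \left(-123\right) = 103935$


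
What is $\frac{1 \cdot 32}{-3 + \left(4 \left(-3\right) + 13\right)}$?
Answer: $-16$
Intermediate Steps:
$\frac{1 \cdot 32}{-3 + \left(4 \left(-3\right) + 13\right)} = \frac{32}{-3 + \left(-12 + 13\right)} = \frac{32}{-3 + 1} = \frac{32}{-2} = 32 \left(- \frac{1}{2}\right) = -16$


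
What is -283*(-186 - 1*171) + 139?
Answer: 101170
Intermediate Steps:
-283*(-186 - 1*171) + 139 = -283*(-186 - 171) + 139 = -283*(-357) + 139 = 101031 + 139 = 101170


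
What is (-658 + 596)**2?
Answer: 3844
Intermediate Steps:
(-658 + 596)**2 = (-62)**2 = 3844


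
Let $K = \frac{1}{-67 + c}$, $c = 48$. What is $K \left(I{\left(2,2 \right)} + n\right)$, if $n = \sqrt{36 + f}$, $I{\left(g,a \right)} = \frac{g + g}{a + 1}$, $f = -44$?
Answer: $- \frac{4}{57} - \frac{2 i \sqrt{2}}{19} \approx -0.070175 - 0.14886 i$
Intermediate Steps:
$I{\left(g,a \right)} = \frac{2 g}{1 + a}$
$n = 2 i \sqrt{2}$ ($n = \sqrt{36 - 44} = \sqrt{-8} = 2 i \sqrt{2} \approx 2.8284 i$)
$K = - \frac{1}{19}$ ($K = \frac{1}{-67 + 48} = \frac{1}{-19} = - \frac{1}{19} \approx -0.052632$)
$K \left(I{\left(2,2 \right)} + n\right) = - \frac{2 \cdot 2 \frac{1}{1 + 2} + 2 i \sqrt{2}}{19} = - \frac{2 \cdot 2 \cdot \frac{1}{3} + 2 i \sqrt{2}}{19} = - \frac{\frac{4}{3} + 2 i \sqrt{2}}{19} = - \frac{4}{57} - \frac{2 i \sqrt{2}}{19}$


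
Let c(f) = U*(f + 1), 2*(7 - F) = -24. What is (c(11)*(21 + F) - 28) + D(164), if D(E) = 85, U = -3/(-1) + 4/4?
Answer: 1977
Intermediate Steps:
F = 19 (F = 7 - ½*(-24) = 7 + 12 = 19)
U = 4 (U = -3*(-1) + 4*(¼) = 3 + 1 = 4)
c(f) = 4 + 4*f (c(f) = 4*(f + 1) = 4*(1 + f) = 4 + 4*f)
(c(11)*(21 + F) - 28) + D(164) = ((4 + 4*11)*(21 + 19) - 28) + 85 = ((4 + 44)*40 - 28) + 85 = (48*40 - 28) + 85 = (1920 - 28) + 85 = 1892 + 85 = 1977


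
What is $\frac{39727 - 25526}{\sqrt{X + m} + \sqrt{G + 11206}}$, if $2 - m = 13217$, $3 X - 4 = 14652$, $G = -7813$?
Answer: $\frac{42603}{9 \sqrt{377} + i \sqrt{74967}} \approx 70.564 - 110.56 i$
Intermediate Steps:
$X = \frac{14656}{3}$ ($X = \frac{4}{3} + \frac{1}{3} \cdot 14652 = \frac{4}{3} + 4884 = \frac{14656}{3} \approx 4885.3$)
$m = -13215$ ($m = 2 - 13217 = -13215$)
$\frac{39727 - 25526}{\sqrt{X + m} + \sqrt{G + 11206}} = \frac{39727 - 25526}{\sqrt{\frac{14656}{3} - 13215} + \sqrt{-7813 + 11206}} = \frac{14201}{\sqrt{- \frac{24989}{3}} + \sqrt{3393}} = \frac{14201}{\frac{i \sqrt{74967}}{3} + 3 \sqrt{377}} = \frac{14201}{3 \sqrt{377} + \frac{i \sqrt{74967}}{3}}$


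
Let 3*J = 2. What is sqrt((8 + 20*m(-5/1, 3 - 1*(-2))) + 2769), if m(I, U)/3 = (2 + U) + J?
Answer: sqrt(3237) ≈ 56.895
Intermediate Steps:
J = 2/3 (J = (1/3)*2 = 2/3 ≈ 0.66667)
m(I, U) = 8 + 3*U (m(I, U) = 3*((2 + U) + 2/3) = 3*(8/3 + U) = 8 + 3*U)
sqrt((8 + 20*m(-5/1, 3 - 1*(-2))) + 2769) = sqrt((8 + 20*(8 + 3*(3 - 1*(-2)))) + 2769) = sqrt((8 + 20*(8 + 3*(3 + 2))) + 2769) = sqrt((8 + 20*(8 + 3*5)) + 2769) = sqrt((8 + 20*(8 + 15)) + 2769) = sqrt((8 + 20*23) + 2769) = sqrt((8 + 460) + 2769) = sqrt(468 + 2769) = sqrt(3237)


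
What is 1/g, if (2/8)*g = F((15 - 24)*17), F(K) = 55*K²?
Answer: 1/5149980 ≈ 1.9418e-7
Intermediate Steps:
g = 5149980 (g = 4*(55*((15 - 24)*17)²) = 4*(55*(-9*17)²) = 4*(55*(-153)²) = 4*(55*23409) = 4*1287495 = 5149980)
1/g = 1/5149980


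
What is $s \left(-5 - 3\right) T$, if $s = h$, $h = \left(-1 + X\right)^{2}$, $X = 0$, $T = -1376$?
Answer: $11008$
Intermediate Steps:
$h = 1$ ($h = \left(-1 + 0\right)^{2} = \left(-1\right)^{2} = 1$)
$s = 1$
$s \left(-5 - 3\right) T = 1 \left(-5 - 3\right) \left(-1376\right) = 1 \left(-8\right) \left(-1376\right) = \left(-8\right) \left(-1376\right) = 11008$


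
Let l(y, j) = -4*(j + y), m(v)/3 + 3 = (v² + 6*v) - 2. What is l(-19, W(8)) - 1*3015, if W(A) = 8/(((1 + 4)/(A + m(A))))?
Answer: -25223/5 ≈ -5044.6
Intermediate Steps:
m(v) = -15 + 3*v² + 18*v (m(v) = -9 + 3*((v² + 6*v) - 2) = -9 + 3*(-2 + v² + 6*v) = -9 + (-6 + 3*v² + 18*v) = -15 + 3*v² + 18*v)
W(A) = -24 + 24*A²/5 + 152*A/5 (W(A) = 8/(((1 + 4)/(A + (-15 + 3*A² + 18*A)))) = 8/((5/(-15 + 3*A² + 19*A))) = 8*(-3 + 3*A²/5 + 19*A/5) = -24 + 24*A²/5 + 152*A/5)
l(y, j) = -4*j - 4*y
l(-19, W(8)) - 1*3015 = (-4*(-24 + (24/5)*8² + (152/5)*8) - 4*(-19)) - 1*3015 = (-4*(-24 + (24/5)*64 + 1216/5) + 76) - 3015 = (-4*(-24 + 1536/5 + 1216/5) + 76) - 3015 = (-4*2632/5 + 76) - 3015 = (-10528/5 + 76) - 3015 = -10148/5 - 3015 = -25223/5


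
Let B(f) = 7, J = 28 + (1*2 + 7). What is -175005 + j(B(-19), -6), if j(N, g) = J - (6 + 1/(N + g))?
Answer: -174975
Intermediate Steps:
J = 37 (J = 28 + (2 + 7) = 28 + 9 = 37)
j(N, g) = 31 - 1/(N + g) (j(N, g) = 37 - (6 + 1/(N + g)) = 37 + (-6 - 1/(N + g)) = 31 - 1/(N + g))
-175005 + j(B(-19), -6) = -175005 + (-1 + 31*7 + 31*(-6))/(7 - 6) = -175005 + (-1 + 217 - 186)/1 = -175005 + 1*30 = -175005 + 30 = -174975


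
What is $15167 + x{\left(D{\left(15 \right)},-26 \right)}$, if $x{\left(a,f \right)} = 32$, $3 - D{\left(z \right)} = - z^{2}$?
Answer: $15199$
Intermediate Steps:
$D{\left(z \right)} = 3 + z^{2}$ ($D{\left(z \right)} = 3 - - z^{2} = 3 + z^{2}$)
$15167 + x{\left(D{\left(15 \right)},-26 \right)} = 15167 + 32 = 15199$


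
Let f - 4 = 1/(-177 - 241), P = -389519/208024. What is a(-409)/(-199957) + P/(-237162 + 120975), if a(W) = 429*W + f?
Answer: 886331019701537335/1010075598643906344 ≈ 0.87749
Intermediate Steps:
P = -389519/208024 (P = -389519*1/208024 = -389519/208024 ≈ -1.8725)
f = 1671/418 (f = 4 + 1/(-177 - 241) = 4 + 1/(-418) = 4 - 1/418 = 1671/418 ≈ 3.9976)
a(W) = 1671/418 + 429*W (a(W) = 429*W + 1671/418 = 1671/418 + 429*W)
a(-409)/(-199957) + P/(-237162 + 120975) = (1671/418 + 429*(-409))/(-199957) - 389519/(208024*(-237162 + 120975)) = (1671/418 - 175461)*(-1/199957) - 389519/208024/(-116187) = -73341027/418*(-1/199957) - 389519/208024*(-1/116187) = 73341027/83582026 + 389519/24169684488 = 886331019701537335/1010075598643906344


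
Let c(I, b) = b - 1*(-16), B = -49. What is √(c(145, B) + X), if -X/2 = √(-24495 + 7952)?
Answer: √(-33 - 2*I*√16543) ≈ 10.638 - 12.09*I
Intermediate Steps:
c(I, b) = 16 + b (c(I, b) = b + 16 = 16 + b)
X = -2*I*√16543 (X = -2*√(-24495 + 7952) = -2*I*√16543 ≈ -257.24*I)
√(c(145, B) + X) = √((16 - 49) - 2*I*√16543) = √(-33 - 2*I*√16543)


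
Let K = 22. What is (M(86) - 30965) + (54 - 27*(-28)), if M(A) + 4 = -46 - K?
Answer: -30227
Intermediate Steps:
M(A) = -72 (M(A) = -4 + (-46 - 1*22) = -4 + (-46 - 22) = -4 - 68 = -72)
(M(86) - 30965) + (54 - 27*(-28)) = (-72 - 30965) + (54 - 27*(-28)) = -31037 + (54 + 756) = -31037 + 810 = -30227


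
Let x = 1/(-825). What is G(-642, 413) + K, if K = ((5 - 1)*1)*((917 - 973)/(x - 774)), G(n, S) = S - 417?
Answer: -2369404/638551 ≈ -3.7106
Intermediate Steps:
G(n, S) = -417 + S
x = -1/825 ≈ -0.0012121
K = 184800/638551 (K = ((5 - 1)*1)*((917 - 973)/(-1/825 - 774)) = (4*1)*(-56/(-638551/825)) = 4*(-56*(-825/638551)) = 4*(46200/638551) = 184800/638551 ≈ 0.28941)
G(-642, 413) + K = (-417 + 413) + 184800/638551 = -4 + 184800/638551 = -2369404/638551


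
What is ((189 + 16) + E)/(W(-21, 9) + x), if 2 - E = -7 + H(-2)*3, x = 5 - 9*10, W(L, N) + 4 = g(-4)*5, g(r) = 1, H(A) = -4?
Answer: -113/42 ≈ -2.6905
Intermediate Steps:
W(L, N) = 1 (W(L, N) = -4 + 1*5 = -4 + 5 = 1)
x = -85 (x = 5 - 90 = -85)
E = 21 (E = 2 - (-7 - 4*3) = 2 - (-7 - 12) = 2 - 1*(-19) = 2 + 19 = 21)
((189 + 16) + E)/(W(-21, 9) + x) = ((189 + 16) + 21)/(1 - 85) = (205 + 21)/(-84) = 226*(-1/84) = -113/42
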